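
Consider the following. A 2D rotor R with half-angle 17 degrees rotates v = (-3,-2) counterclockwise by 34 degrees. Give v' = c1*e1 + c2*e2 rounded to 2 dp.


Rotor R = cos(17deg) - sin(17deg)*e12
Rotation angle theta = 2 * 17 = 34 degrees
v' = R*v*~R rotates v by theta.
cos(34deg) = 0.8290, sin(34deg) = 0.5592
v'_1 = -3*cos(34deg) - (-2)*sin(34deg)
= -3*0.8290 - (-2)*0.5592
= -1.37
v'_2 = -3*sin(34deg) + (-2)*cos(34deg)
= -3*0.5592 + (-2)*0.8290
= -3.34
v' = -1.37*e1 - 3.34*e2


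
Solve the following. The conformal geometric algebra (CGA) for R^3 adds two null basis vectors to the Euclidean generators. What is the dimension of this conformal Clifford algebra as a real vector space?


The conformal model of R^3 uses Cl(4,1): the 3 Euclidean generators plus two extra orthogonal generators e+ (e+^2 = +1) and e- (e-^2 = -1), from which the null vectors e0, einf are built.
Number of generators m = 3 + 2 = 5.
dim Cl(p,q) = 2^m = 2^5 = 32


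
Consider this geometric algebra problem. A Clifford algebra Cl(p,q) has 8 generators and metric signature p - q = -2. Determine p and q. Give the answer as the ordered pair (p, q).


We need p + q = 8 and p - q = -2.
Adding: 2p = 8 + (-2) = 6, so p = 3.
Then q = 8 - 3 = 5.
(p, q) = (3, 5)


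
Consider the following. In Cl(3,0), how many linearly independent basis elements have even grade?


Even subalgebra dimension = 2^(n-1)
n = 3 + 0 = 3
2^(3 - 1) = 2^2 = 4
Verification: sum of C(3,k) for even k = 1 + 3 = 4
Result = 4


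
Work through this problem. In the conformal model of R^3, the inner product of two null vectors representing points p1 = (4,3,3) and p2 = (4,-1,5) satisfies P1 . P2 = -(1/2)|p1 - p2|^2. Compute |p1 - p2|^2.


p1 - p2 = (0, 4, -2)
|p1 - p2|^2 = 0^2 + 4^2 + (-2)^2
= 0 + 16 + 4
= 20


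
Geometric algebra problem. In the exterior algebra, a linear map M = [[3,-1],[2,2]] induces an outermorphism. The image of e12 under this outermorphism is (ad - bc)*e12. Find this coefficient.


The outermorphism of a linear map f sends e1^e2 to f(e1)^f(e2).
f(e1) = 3*e1 + 2*e2
f(e2) = -1*e1 + 2*e2
f(e1) ^ f(e2) = (3*e1 + 2*e2) ^ (-1*e1 + 2*e2)
= 3*2*e12 + 2*(-1)*e21
= (6 - (-2))*e12
= 8*e12
Coefficient = 8


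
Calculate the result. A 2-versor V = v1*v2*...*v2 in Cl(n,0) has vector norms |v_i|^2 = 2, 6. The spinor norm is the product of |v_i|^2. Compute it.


Spinor norm N(V) = |v1|^2 * |v2|^2 * ... * |v2|^2
= 2 * 6
Running product: 2, 12
N(V) = 12


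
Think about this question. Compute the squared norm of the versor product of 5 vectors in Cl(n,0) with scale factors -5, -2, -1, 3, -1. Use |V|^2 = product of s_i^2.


Each vector v_i has |v_i|^2 = s_i^2
Squared scales: (-5)^2 = 25, (-2)^2 = 4, (-1)^2 = 1, 3^2 = 9, (-1)^2 = 1
|V|^2 = 25 * 4 * 1 * 9 * 1
= 900


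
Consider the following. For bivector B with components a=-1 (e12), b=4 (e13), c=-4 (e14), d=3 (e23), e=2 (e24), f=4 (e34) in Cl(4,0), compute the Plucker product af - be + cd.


Plucker relation: af - be + cd
a*f = (-1)*4 = -4
b*e = 4*2 = 8
c*d = (-4)*3 = -12
af - be + cd = -4 - 8 + (-12)
= -24


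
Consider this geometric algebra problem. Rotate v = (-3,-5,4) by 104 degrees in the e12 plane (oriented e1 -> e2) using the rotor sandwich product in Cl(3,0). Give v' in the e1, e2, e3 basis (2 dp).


Rotor R = cos(52deg) - sin(52deg)*e12
Rotation angle theta = 2 * 52 = 104 degrees in the e12 plane (e1 -> e2).
The component perpendicular to the plane (e3) is invariant: v'_3 = v3 = 4.00
cos(104deg) = -0.2419, sin(104deg) = 0.9703
v'_1 = v1*cos(theta) - v2*sin(theta) = -3*(-0.2419) - (-5)*0.9703 = 5.58
v'_2 = v1*sin(theta) + v2*cos(theta) = -3*0.9703 + (-5)*(-0.2419) = -1.70
v' = 5.58*e1 - 1.70*e2 + 4.00*e3


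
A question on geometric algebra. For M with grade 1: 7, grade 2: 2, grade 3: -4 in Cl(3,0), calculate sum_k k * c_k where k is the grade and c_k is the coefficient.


Grade-weighted sum = sum of grade_k * coefficient_k
1*7 = 7
2*2 = 4
3*(-4) = -12
Total = 7 + 4 + (-12) = -1


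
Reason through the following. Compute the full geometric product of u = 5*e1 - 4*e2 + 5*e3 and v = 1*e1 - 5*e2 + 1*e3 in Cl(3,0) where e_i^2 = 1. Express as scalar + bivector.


In Cl(3,0): e_i^2 = 1, e_ie_j = -e_je_i for i != j.
Scalar part = u . v = 5*1 + (-4)*(-5) + 5*1
= 5 + 20 + 5 = 30
e12 coeff = 5*(-5) - (-4)*1 = -25 - (-4) = -21
e13 coeff = 5*1 - 5*1 = 5 - 5 = 0
e23 coeff = (-4)*1 - 5*(-5) = -4 - (-25) = 21
uv = 30 - 21*e12 + 0*e13 + 21*e23


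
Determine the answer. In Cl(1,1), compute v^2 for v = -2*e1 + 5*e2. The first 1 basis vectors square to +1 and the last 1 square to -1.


v^2 = sum of c_i^2 * e_i^2
Positive signature terms (e_i^2 = +1): (-2)^2 = 4
Negative signature terms (e_j^2 = -1): 5^2 = 25
v^2 = 4 - 25 = -21


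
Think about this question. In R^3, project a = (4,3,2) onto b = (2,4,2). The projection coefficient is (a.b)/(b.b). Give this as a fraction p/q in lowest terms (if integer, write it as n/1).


Projection coefficient = (a . b) / (b . b)
a . b = 4*2 + 3*4 + 2*2
= 8 + 12 + 4 = 24
b . b = 2^2 + 4^2 + 2^2
= 4 + 16 + 4 = 24
Coefficient = 24/24
In lowest terms: 1/1


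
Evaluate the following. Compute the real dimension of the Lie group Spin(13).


Spin(n) double-covers SO(n); both have Lie algebra so(n) of dimension n(n-1)/2.
n = 13
n(n-1) = 13 * 12 = 156
dim Spin(13) = 156/2 = 78


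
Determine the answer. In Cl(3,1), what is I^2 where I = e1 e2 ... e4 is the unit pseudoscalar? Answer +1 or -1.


The pseudoscalar I = e1...e_n (product of all n generators) of Cl(p,q) satisfies I^2 = (-1)^(q + n(n-1)/2).
p = 3, q = 1, n = p + q = 4
n(n-1)/2 = 4 * 3 / 2 = 6
Exponent = q + n(n-1)/2 = 1 + 6 = 7
I^2 = (-1)^7 = -1


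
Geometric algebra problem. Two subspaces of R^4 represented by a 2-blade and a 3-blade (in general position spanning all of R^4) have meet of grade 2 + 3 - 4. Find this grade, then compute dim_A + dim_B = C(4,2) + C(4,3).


Meet grade = grade(A) + grade(B) - n
= 2 + 3 - 4 = 1
C(4,2) = 6
C(4,3) = 4
dim_A + dim_B = 6 + 4 = 10


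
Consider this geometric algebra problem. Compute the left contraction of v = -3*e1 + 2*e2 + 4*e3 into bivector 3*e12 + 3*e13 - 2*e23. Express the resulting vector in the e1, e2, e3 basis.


Left contraction v _| B = <vB>_1 (grade-1 part of the geometric product vB).
Using e1_|e12 = e2, e2_|e12 = -e1, e1_|e13 = e3, e3_|e13 = -e1, e2_|e23 = e3, e3_|e23 = -e2:
e1 coeff: -v2*b12 - v3*b13 = -(2)*(3) - (4)*(3) = -18
e2 coeff: v1*b12 - v3*b23 = (-3)*(3) - (4)*(-2) = -1
e3 coeff: v1*b13 + v2*b23 = (-3)*(3) + (2)*(-2) = -13
v _| B = -18*e1 - 1*e2 - 13*e3


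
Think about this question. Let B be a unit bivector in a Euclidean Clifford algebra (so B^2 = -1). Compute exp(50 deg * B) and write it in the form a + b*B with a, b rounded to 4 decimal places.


For a unit bivector B with B^2 = -1, the exponential series gives
e^(theta*B) = cos(theta) + sin(theta)*B (the GA analogue of Euler's formula).
theta = 50 degrees = 0.872665 rad
cos(50 deg) = 0.6428
sin(50 deg) = 0.7660
exp(theta*B) = 0.6428 + 0.7660*B


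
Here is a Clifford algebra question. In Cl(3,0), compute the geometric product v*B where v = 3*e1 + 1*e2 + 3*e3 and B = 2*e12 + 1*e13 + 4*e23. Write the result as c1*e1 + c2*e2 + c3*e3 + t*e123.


vB has grade-1 (vector) and grade-3 (trivector) parts: vB = (v _| B) + (v ^ B).
Vector part <vB>_1:
  e1: -v2*b12 - v3*b13 = -(1)*(2) - (3)*(1) = -5
  e2: v1*b12 - v3*b23 = (3)*(2) - (3)*(4) = -6
  e3: v1*b13 + v2*b23 = (3)*(1) + (1)*(4) = 7
Trivector part <vB>_3:
  e123: v1*b23 - v2*b13 + v3*b12 = (3)*(4) - (1)*(1) + (3)*(2) = 17
vB = -5*e1 - 6*e2 + 7*e3 + 17*e123


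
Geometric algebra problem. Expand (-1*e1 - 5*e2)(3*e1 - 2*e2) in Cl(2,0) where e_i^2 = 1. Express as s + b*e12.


Expand: (-1*e1 - 5*e2)(3*e1 - 2*e2)
= (-1)*3*e1e1 + (-1)*(-2)*e1e2 + (-5)*3*e2e1 + (-5)*(-2)*e2e2
Using e1^2 = e2^2 = 1, e2e1 = -e1e2:
Scalar part s = (-1)*3 + (-5)*(-2) = -3 + 10 = 7
Bivector part b = (-1)*(-2) - (-5)*3 = 2 - (-15) = 17
uv = 7 + 17*e12


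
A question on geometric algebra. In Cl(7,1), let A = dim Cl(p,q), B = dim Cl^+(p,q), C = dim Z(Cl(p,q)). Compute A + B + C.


n = 7 + 1 = 8
Total dim = 2^8 = 256
Even subalgebra dim = 2^7 = 128
n is even, so center dim = 1
Sum = 256 + 128 + 1 = 385


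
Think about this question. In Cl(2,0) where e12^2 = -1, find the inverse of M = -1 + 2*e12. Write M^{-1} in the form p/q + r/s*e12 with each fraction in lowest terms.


M = -1 + 2*e12, where e12^2 = -1.
Since M commutes with its reverse ~M = a - b*e12, M * ~M = a^2 - b^2*e12^2 = a^2 + b^2.
So M^{-1} = ~M / (a^2 + b^2) = (a - b*e12)/(a^2 + b^2).
a^2 + b^2 = 1 + 4 = 5
Scalar part = -1/5 = -1/5
Bivector coeff = -2/5 = -2/5
M^{-1} = -1/5 - 2/5*e12


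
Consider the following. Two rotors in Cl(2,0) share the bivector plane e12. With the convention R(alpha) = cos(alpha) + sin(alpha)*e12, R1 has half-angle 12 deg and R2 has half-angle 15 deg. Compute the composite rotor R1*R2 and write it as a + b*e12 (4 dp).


Same-plane rotors commute and their half-angles add:
R1*R2 = cos(a1 + a2) + sin(a1 + a2)*e12.
a1 + a2 = 12 + 15 = 27 deg
cos(27 deg) = 0.8910
sin(27 deg) = 0.4540
R1*R2 = 0.8910 + 0.4540*e12


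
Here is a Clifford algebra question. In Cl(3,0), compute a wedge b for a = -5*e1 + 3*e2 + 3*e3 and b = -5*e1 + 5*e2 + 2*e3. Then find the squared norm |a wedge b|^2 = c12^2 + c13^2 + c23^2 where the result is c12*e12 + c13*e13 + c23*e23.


a wedge b = (a1*b2 - a2*b1)*e12 + (a1*b3 - a3*b1)*e13 + (a2*b3 - a3*b2)*e23
e12 coeff: (-5)*5 - 3*(-5) = -25 - (-15) = -10
e13 coeff: (-5)*2 - 3*(-5) = -10 - (-15) = 5
e23 coeff: 3*2 - 3*5 = 6 - 15 = -9
|a wedge b|^2 = (-10)^2 + 5^2 + (-9)^2
= 100 + 25 + 81
= 206


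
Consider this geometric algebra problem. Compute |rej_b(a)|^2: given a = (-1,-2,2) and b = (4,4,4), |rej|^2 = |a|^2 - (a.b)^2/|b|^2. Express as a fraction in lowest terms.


|a|^2 = (-1)^2 + (-2)^2 + 2^2 = 9
|b|^2 = 4^2 + 4^2 + 4^2 = 48
a . b = (-1)*4 + (-2)*4 + 2*4 = -4
(a.b)^2 = (-4)^2 = 16
|rej|^2 = 9 - 16/48
= (432 - 16)/48
= 416/48
In lowest terms: 26/3


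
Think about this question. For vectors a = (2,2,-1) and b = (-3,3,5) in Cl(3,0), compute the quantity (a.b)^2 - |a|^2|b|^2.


a . b = 2*(-3) + 2*3 + (-1)*5
= -6 + 6 + (-5) = -5
|a|^2 = 2^2 + 2^2 + (-1)^2 = 9
|b|^2 = (-3)^2 + 3^2 + 5^2 = 43
(a.b)^2 = (-5)^2 = 25
|a|^2 * |b|^2 = 9 * 43 = 387
Result = 25 - 387 = -362


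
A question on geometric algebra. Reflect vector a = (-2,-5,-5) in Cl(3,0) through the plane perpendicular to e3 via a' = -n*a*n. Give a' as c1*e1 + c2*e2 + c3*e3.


Reflection formula: a' = -n*a*n, with n = e3 (unit vector, n^2 = 1).
For reflection through hyperplane perp to e3:
The component along e3 flips sign, others stay.
a = (-2, -5, -5)
a' = (-2, -5, 5)
a' = -2*e1 - 5*e2 + 5*e3


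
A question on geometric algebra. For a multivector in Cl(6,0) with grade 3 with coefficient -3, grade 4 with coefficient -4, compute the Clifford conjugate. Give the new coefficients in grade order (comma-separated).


Clifford conjugate sign for grade k: (-1)^(k(k+1)/2)
Grade 3: (-1)^(3*4/2) = (-1)^6 = 1, coeff -3 -> -3
Grade 4: (-1)^(4*5/2) = (-1)^10 = 1, coeff -4 -> -4
Conjugated coefficients: -3, -4


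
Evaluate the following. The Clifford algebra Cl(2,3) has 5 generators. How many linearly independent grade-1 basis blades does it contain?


Number of grade-k basis blades in Cl(p,q) with n = p + q is C(n, k).
n = 2 + 3 = 5
C(5, 1) = 5! / (1! * 4!)
= 120 / (1 * 24)
= 5


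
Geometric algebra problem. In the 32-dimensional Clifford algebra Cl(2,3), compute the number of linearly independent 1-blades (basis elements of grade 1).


Number of grade-k basis blades in Cl(p,q) with n = p + q is C(n, k).
n = 2 + 3 = 5
C(5, 1) = 5! / (1! * 4!)
= 120 / (1 * 24)
= 5


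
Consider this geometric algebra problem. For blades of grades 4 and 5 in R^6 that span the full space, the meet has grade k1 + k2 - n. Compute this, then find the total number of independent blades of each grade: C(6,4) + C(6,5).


Meet grade = grade(A) + grade(B) - n
= 4 + 5 - 6 = 3
C(6,4) = 15
C(6,5) = 6
dim_A + dim_B = 15 + 6 = 21


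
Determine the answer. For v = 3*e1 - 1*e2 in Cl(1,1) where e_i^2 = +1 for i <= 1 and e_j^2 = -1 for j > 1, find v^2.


v^2 = sum of c_i^2 * e_i^2
Positive signature terms (e_i^2 = +1): 3^2 = 9
Negative signature terms (e_j^2 = -1): (-1)^2 = 1
v^2 = 9 - 1 = 8


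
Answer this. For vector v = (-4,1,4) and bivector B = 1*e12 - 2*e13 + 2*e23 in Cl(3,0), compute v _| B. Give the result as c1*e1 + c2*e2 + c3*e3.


Left contraction v _| B = <vB>_1 (grade-1 part of the geometric product vB).
Using e1_|e12 = e2, e2_|e12 = -e1, e1_|e13 = e3, e3_|e13 = -e1, e2_|e23 = e3, e3_|e23 = -e2:
e1 coeff: -v2*b12 - v3*b13 = -(1)*(1) - (4)*(-2) = 7
e2 coeff: v1*b12 - v3*b23 = (-4)*(1) - (4)*(2) = -12
e3 coeff: v1*b13 + v2*b23 = (-4)*(-2) + (1)*(2) = 10
v _| B = 7*e1 - 12*e2 + 10*e3


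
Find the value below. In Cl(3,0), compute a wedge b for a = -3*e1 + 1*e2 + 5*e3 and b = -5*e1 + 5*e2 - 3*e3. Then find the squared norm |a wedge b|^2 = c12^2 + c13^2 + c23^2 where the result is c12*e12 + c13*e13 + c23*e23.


a wedge b = (a1*b2 - a2*b1)*e12 + (a1*b3 - a3*b1)*e13 + (a2*b3 - a3*b2)*e23
e12 coeff: (-3)*5 - 1*(-5) = -15 - (-5) = -10
e13 coeff: (-3)*(-3) - 5*(-5) = 9 - (-25) = 34
e23 coeff: 1*(-3) - 5*5 = -3 - 25 = -28
|a wedge b|^2 = (-10)^2 + 34^2 + (-28)^2
= 100 + 1156 + 784
= 2040


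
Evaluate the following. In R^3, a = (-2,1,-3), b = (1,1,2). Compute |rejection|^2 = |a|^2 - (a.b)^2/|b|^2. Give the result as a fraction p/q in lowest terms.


|a|^2 = (-2)^2 + 1^2 + (-3)^2 = 14
|b|^2 = 1^2 + 1^2 + 2^2 = 6
a . b = (-2)*1 + 1*1 + (-3)*2 = -7
(a.b)^2 = (-7)^2 = 49
|rej|^2 = 14 - 49/6
= (84 - 49)/6
= 35/6
In lowest terms: 35/6


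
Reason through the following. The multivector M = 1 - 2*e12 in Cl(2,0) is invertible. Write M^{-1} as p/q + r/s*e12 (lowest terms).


M = 1 - 2*e12, where e12^2 = -1.
Since M commutes with its reverse ~M = a - b*e12, M * ~M = a^2 - b^2*e12^2 = a^2 + b^2.
So M^{-1} = ~M / (a^2 + b^2) = (a - b*e12)/(a^2 + b^2).
a^2 + b^2 = 1 + 4 = 5
Scalar part = 1/5 = 1/5
Bivector coeff = 2/5 = 2/5
M^{-1} = 1/5 + 2/5*e12


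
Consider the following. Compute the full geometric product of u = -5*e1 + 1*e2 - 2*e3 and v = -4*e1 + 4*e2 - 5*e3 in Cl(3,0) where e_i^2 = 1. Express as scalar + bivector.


In Cl(3,0): e_i^2 = 1, e_ie_j = -e_je_i for i != j.
Scalar part = u . v = (-5)*(-4) + 1*4 + (-2)*(-5)
= 20 + 4 + 10 = 34
e12 coeff = (-5)*4 - 1*(-4) = -20 - (-4) = -16
e13 coeff = (-5)*(-5) - (-2)*(-4) = 25 - 8 = 17
e23 coeff = 1*(-5) - (-2)*4 = -5 - (-8) = 3
uv = 34 - 16*e12 + 17*e13 + 3*e23


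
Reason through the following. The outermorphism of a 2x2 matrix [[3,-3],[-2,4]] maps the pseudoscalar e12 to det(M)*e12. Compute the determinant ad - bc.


The outermorphism of a linear map f sends e1^e2 to f(e1)^f(e2).
f(e1) = 3*e1 - 2*e2
f(e2) = -3*e1 + 4*e2
f(e1) ^ f(e2) = (3*e1 - 2*e2) ^ (-3*e1 + 4*e2)
= 3*4*e12 + (-2)*(-3)*e21
= (12 - 6)*e12
= 6*e12
Coefficient = 6


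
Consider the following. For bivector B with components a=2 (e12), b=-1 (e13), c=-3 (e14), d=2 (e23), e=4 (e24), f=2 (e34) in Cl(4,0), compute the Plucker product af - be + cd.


Plucker relation: af - be + cd
a*f = 2*2 = 4
b*e = (-1)*4 = -4
c*d = (-3)*2 = -6
af - be + cd = 4 - (-4) + (-6)
= 2


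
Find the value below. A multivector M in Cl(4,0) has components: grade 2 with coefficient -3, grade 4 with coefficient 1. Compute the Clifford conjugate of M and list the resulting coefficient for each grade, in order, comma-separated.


Clifford conjugate sign for grade k: (-1)^(k(k+1)/2)
Grade 2: (-1)^(2*3/2) = (-1)^3 = -1, coeff -3 -> 3
Grade 4: (-1)^(4*5/2) = (-1)^10 = 1, coeff 1 -> 1
Conjugated coefficients: 3, 1


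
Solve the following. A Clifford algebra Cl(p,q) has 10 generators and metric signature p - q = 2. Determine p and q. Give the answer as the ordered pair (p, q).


We need p + q = 10 and p - q = 2.
Adding: 2p = 10 + 2 = 12, so p = 6.
Then q = 10 - 6 = 4.
(p, q) = (6, 4)


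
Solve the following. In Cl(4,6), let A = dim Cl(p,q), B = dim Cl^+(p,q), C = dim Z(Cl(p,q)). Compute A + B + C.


n = 4 + 6 = 10
Total dim = 2^10 = 1024
Even subalgebra dim = 2^9 = 512
n is even, so center dim = 1
Sum = 1024 + 512 + 1 = 1537


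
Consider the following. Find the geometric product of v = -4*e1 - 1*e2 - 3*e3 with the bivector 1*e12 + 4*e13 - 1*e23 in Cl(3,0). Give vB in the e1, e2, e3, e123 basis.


vB has grade-1 (vector) and grade-3 (trivector) parts: vB = (v _| B) + (v ^ B).
Vector part <vB>_1:
  e1: -v2*b12 - v3*b13 = -(-1)*(1) - (-3)*(4) = 13
  e2: v1*b12 - v3*b23 = (-4)*(1) - (-3)*(-1) = -7
  e3: v1*b13 + v2*b23 = (-4)*(4) + (-1)*(-1) = -15
Trivector part <vB>_3:
  e123: v1*b23 - v2*b13 + v3*b12 = (-4)*(-1) - (-1)*(4) + (-3)*(1) = 5
vB = 13*e1 - 7*e2 - 15*e3 + 5*e123


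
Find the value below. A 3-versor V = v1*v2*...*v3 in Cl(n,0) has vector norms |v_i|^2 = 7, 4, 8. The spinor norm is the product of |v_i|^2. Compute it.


Spinor norm N(V) = |v1|^2 * |v2|^2 * ... * |v3|^2
= 7 * 4 * 8
Running product: 7, 28, 224
N(V) = 224


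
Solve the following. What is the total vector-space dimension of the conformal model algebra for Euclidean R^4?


The conformal model of R^4 uses Cl(5,1): the 4 Euclidean generators plus two extra orthogonal generators e+ (e+^2 = +1) and e- (e-^2 = -1), from which the null vectors e0, einf are built.
Number of generators m = 4 + 2 = 6.
dim Cl(p,q) = 2^m = 2^6 = 64


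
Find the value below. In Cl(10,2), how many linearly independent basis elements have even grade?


Even subalgebra dimension = 2^(n-1)
n = 10 + 2 = 12
2^(12 - 1) = 2^11 = 2048
Verification: sum of C(12,k) for even k = 1 + 66 + 495 + 924 + 495 + 66 + 1 = 2048
Result = 2048


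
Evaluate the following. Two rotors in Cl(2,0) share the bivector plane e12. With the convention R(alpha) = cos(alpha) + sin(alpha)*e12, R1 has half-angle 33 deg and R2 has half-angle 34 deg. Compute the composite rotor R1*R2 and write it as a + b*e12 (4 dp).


Same-plane rotors commute and their half-angles add:
R1*R2 = cos(a1 + a2) + sin(a1 + a2)*e12.
a1 + a2 = 33 + 34 = 67 deg
cos(67 deg) = 0.3907
sin(67 deg) = 0.9205
R1*R2 = 0.3907 + 0.9205*e12


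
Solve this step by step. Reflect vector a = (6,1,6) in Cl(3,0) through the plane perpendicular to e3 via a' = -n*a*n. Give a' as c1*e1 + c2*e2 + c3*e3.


Reflection formula: a' = -n*a*n, with n = e3 (unit vector, n^2 = 1).
For reflection through hyperplane perp to e3:
The component along e3 flips sign, others stay.
a = (6, 1, 6)
a' = (6, 1, -6)
a' = 6*e1 + 1*e2 - 6*e3


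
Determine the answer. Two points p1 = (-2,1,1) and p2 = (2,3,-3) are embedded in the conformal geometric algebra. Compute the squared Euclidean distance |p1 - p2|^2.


p1 - p2 = (-4, -2, 4)
|p1 - p2|^2 = (-4)^2 + (-2)^2 + 4^2
= 16 + 4 + 16
= 36


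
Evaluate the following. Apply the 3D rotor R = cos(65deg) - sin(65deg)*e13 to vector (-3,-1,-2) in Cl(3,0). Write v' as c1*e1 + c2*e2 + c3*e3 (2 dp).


Rotor R = cos(65deg) - sin(65deg)*e13
Rotation angle theta = 2 * 65 = 130 degrees in the e13 plane (e1 -> e3).
The component perpendicular to the plane (e2) is invariant: v'_2 = v2 = -1.00
cos(130deg) = -0.6428, sin(130deg) = 0.7660
v'_1 = v1*cos(theta) - v3*sin(theta) = -3*(-0.6428) - (-2)*0.7660 = 3.46
v'_3 = v1*sin(theta) + v3*cos(theta) = -3*0.7660 + (-2)*(-0.6428) = -1.01
v' = 3.46*e1 - 1.00*e2 - 1.01*e3


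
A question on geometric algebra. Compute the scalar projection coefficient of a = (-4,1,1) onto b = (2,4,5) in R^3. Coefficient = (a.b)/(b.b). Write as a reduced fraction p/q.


Projection coefficient = (a . b) / (b . b)
a . b = (-4)*2 + 1*4 + 1*5
= -8 + 4 + 5 = 1
b . b = 2^2 + 4^2 + 5^2
= 4 + 16 + 25 = 45
Coefficient = 1/45
In lowest terms: 1/45


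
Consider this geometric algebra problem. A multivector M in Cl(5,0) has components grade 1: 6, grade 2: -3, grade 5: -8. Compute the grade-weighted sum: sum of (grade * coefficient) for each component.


Grade-weighted sum = sum of grade_k * coefficient_k
1*6 = 6
2*(-3) = -6
5*(-8) = -40
Total = 6 + (-6) + (-40) = -40


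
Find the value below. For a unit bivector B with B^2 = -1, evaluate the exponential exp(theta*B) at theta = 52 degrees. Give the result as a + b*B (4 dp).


For a unit bivector B with B^2 = -1, the exponential series gives
e^(theta*B) = cos(theta) + sin(theta)*B (the GA analogue of Euler's formula).
theta = 52 degrees = 0.907571 rad
cos(52 deg) = 0.6157
sin(52 deg) = 0.7880
exp(theta*B) = 0.6157 + 0.7880*B


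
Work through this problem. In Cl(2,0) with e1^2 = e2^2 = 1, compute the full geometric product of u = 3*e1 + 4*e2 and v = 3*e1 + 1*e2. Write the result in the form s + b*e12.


Expand: (3*e1 + 4*e2)(3*e1 + 1*e2)
= 3*3*e1e1 + 3*1*e1e2 + 4*3*e2e1 + 4*1*e2e2
Using e1^2 = e2^2 = 1, e2e1 = -e1e2:
Scalar part s = 3*3 + 4*1 = 9 + 4 = 13
Bivector part b = 3*1 - 4*3 = 3 - 12 = -9
uv = 13 - 9*e12


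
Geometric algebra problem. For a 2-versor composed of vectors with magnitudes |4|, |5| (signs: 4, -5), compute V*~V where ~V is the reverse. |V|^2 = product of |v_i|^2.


Each vector v_i has |v_i|^2 = s_i^2
Squared scales: 4^2 = 16, (-5)^2 = 25
|V|^2 = 16 * 25
= 400


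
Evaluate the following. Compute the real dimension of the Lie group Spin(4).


Spin(n) double-covers SO(n); both have Lie algebra so(n) of dimension n(n-1)/2.
n = 4
n(n-1) = 4 * 3 = 12
dim Spin(4) = 12/2 = 6


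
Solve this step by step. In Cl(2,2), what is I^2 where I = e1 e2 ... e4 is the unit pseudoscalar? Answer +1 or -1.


The pseudoscalar I = e1...e_n (product of all n generators) of Cl(p,q) satisfies I^2 = (-1)^(q + n(n-1)/2).
p = 2, q = 2, n = p + q = 4
n(n-1)/2 = 4 * 3 / 2 = 6
Exponent = q + n(n-1)/2 = 2 + 6 = 8
I^2 = (-1)^8 = +1


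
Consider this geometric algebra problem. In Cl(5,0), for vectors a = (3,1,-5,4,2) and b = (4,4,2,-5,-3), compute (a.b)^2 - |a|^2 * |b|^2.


a . b = 3*4 + 1*4 + (-5)*2 + 4*(-5) + 2*(-3)
= 12 + 4 + (-10) + (-20) + (-6) = -20
|a|^2 = 3^2 + 1^2 + (-5)^2 + 4^2 + 2^2 = 55
|b|^2 = 4^2 + 4^2 + 2^2 + (-5)^2 + (-3)^2 = 70
(a.b)^2 = (-20)^2 = 400
|a|^2 * |b|^2 = 55 * 70 = 3850
Result = 400 - 3850 = -3450


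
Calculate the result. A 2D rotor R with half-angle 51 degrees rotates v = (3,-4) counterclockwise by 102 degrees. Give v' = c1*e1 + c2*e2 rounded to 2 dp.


Rotor R = cos(51deg) - sin(51deg)*e12
Rotation angle theta = 2 * 51 = 102 degrees
v' = R*v*~R rotates v by theta.
cos(102deg) = -0.2079, sin(102deg) = 0.9781
v'_1 = 3*cos(102deg) - (-4)*sin(102deg)
= 3*(-0.2079) - (-4)*0.9781
= 3.29
v'_2 = 3*sin(102deg) + (-4)*cos(102deg)
= 3*0.9781 + (-4)*(-0.2079)
= 3.77
v' = 3.29*e1 + 3.77*e2


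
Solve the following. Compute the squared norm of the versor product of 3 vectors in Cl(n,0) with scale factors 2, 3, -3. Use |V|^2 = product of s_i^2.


Each vector v_i has |v_i|^2 = s_i^2
Squared scales: 2^2 = 4, 3^2 = 9, (-3)^2 = 9
|V|^2 = 4 * 9 * 9
= 324


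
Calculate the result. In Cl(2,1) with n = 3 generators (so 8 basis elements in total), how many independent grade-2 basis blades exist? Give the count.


Number of grade-k basis blades in Cl(p,q) with n = p + q is C(n, k).
n = 2 + 1 = 3
C(3, 2) = 3! / (2! * 1!)
= 6 / (2 * 1)
= 3


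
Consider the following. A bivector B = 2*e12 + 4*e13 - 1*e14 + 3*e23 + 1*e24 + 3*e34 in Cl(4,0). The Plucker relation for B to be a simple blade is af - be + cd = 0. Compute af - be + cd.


Plucker relation: af - be + cd
a*f = 2*3 = 6
b*e = 4*1 = 4
c*d = (-1)*3 = -3
af - be + cd = 6 - 4 + (-3)
= -1


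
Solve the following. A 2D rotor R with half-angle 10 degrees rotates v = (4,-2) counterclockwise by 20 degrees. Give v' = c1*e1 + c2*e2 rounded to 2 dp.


Rotor R = cos(10deg) - sin(10deg)*e12
Rotation angle theta = 2 * 10 = 20 degrees
v' = R*v*~R rotates v by theta.
cos(20deg) = 0.9397, sin(20deg) = 0.3420
v'_1 = 4*cos(20deg) - (-2)*sin(20deg)
= 4*0.9397 - (-2)*0.3420
= 4.44
v'_2 = 4*sin(20deg) + (-2)*cos(20deg)
= 4*0.3420 + (-2)*0.9397
= -0.51
v' = 4.44*e1 - 0.51*e2


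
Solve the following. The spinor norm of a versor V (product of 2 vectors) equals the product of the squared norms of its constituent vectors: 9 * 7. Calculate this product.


Spinor norm N(V) = |v1|^2 * |v2|^2 * ... * |v2|^2
= 9 * 7
Running product: 9, 63
N(V) = 63


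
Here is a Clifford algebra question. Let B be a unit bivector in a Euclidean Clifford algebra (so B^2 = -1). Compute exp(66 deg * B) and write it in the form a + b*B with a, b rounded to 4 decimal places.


For a unit bivector B with B^2 = -1, the exponential series gives
e^(theta*B) = cos(theta) + sin(theta)*B (the GA analogue of Euler's formula).
theta = 66 degrees = 1.151917 rad
cos(66 deg) = 0.4067
sin(66 deg) = 0.9135
exp(theta*B) = 0.4067 + 0.9135*B


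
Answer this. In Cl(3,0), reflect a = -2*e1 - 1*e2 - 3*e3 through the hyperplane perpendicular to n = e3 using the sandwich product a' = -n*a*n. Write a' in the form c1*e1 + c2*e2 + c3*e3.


Reflection formula: a' = -n*a*n, with n = e3 (unit vector, n^2 = 1).
For reflection through hyperplane perp to e3:
The component along e3 flips sign, others stay.
a = (-2, -1, -3)
a' = (-2, -1, 3)
a' = -2*e1 - 1*e2 + 3*e3


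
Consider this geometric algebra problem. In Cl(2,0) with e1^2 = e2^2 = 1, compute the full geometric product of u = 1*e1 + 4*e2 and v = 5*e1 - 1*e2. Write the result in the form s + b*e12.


Expand: (1*e1 + 4*e2)(5*e1 - 1*e2)
= 1*5*e1e1 + 1*(-1)*e1e2 + 4*5*e2e1 + 4*(-1)*e2e2
Using e1^2 = e2^2 = 1, e2e1 = -e1e2:
Scalar part s = 1*5 + 4*(-1) = 5 + (-4) = 1
Bivector part b = 1*(-1) - 4*5 = -1 - 20 = -21
uv = 1 - 21*e12


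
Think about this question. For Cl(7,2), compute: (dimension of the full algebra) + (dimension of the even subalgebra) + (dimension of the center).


n = 7 + 2 = 9
Total dim = 2^9 = 512
Even subalgebra dim = 2^8 = 256
n is odd, so center dim = 2
Sum = 512 + 256 + 2 = 770


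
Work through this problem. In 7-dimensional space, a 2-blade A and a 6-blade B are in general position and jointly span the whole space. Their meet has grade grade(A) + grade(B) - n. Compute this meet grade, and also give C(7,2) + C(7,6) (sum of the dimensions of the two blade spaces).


Meet grade = grade(A) + grade(B) - n
= 2 + 6 - 7 = 1
C(7,2) = 21
C(7,6) = 7
dim_A + dim_B = 21 + 7 = 28


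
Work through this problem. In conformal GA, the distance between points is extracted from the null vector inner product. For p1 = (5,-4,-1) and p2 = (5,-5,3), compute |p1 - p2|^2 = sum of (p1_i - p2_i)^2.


p1 - p2 = (0, 1, -4)
|p1 - p2|^2 = 0^2 + 1^2 + (-4)^2
= 0 + 1 + 16
= 17


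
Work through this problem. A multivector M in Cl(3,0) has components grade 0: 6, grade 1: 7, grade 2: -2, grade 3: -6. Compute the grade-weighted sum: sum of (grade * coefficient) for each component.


Grade-weighted sum = sum of grade_k * coefficient_k
0*6 = 0
1*7 = 7
2*(-2) = -4
3*(-6) = -18
Total = 0 + 7 + (-4) + (-18) = -15


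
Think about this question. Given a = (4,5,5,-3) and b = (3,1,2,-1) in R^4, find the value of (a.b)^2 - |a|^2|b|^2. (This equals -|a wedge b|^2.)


a . b = 4*3 + 5*1 + 5*2 + (-3)*(-1)
= 12 + 5 + 10 + 3 = 30
|a|^2 = 4^2 + 5^2 + 5^2 + (-3)^2 = 75
|b|^2 = 3^2 + 1^2 + 2^2 + (-1)^2 = 15
(a.b)^2 = 30^2 = 900
|a|^2 * |b|^2 = 75 * 15 = 1125
Result = 900 - 1125 = -225


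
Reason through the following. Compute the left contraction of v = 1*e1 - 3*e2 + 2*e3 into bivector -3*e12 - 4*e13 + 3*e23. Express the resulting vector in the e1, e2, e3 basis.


Left contraction v _| B = <vB>_1 (grade-1 part of the geometric product vB).
Using e1_|e12 = e2, e2_|e12 = -e1, e1_|e13 = e3, e3_|e13 = -e1, e2_|e23 = e3, e3_|e23 = -e2:
e1 coeff: -v2*b12 - v3*b13 = -(-3)*(-3) - (2)*(-4) = -1
e2 coeff: v1*b12 - v3*b23 = (1)*(-3) - (2)*(3) = -9
e3 coeff: v1*b13 + v2*b23 = (1)*(-4) + (-3)*(3) = -13
v _| B = -1*e1 - 9*e2 - 13*e3


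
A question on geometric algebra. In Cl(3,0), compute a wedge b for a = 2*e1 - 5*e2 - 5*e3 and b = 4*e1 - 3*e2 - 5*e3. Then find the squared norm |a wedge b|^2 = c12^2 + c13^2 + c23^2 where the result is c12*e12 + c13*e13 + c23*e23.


a wedge b = (a1*b2 - a2*b1)*e12 + (a1*b3 - a3*b1)*e13 + (a2*b3 - a3*b2)*e23
e12 coeff: 2*(-3) - (-5)*4 = -6 - (-20) = 14
e13 coeff: 2*(-5) - (-5)*4 = -10 - (-20) = 10
e23 coeff: (-5)*(-5) - (-5)*(-3) = 25 - 15 = 10
|a wedge b|^2 = 14^2 + 10^2 + 10^2
= 196 + 100 + 100
= 396


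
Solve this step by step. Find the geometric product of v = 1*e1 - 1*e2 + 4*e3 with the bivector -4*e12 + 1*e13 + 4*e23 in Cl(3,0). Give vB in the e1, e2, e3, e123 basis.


vB has grade-1 (vector) and grade-3 (trivector) parts: vB = (v _| B) + (v ^ B).
Vector part <vB>_1:
  e1: -v2*b12 - v3*b13 = -(-1)*(-4) - (4)*(1) = -8
  e2: v1*b12 - v3*b23 = (1)*(-4) - (4)*(4) = -20
  e3: v1*b13 + v2*b23 = (1)*(1) + (-1)*(4) = -3
Trivector part <vB>_3:
  e123: v1*b23 - v2*b13 + v3*b12 = (1)*(4) - (-1)*(1) + (4)*(-4) = -11
vB = -8*e1 - 20*e2 - 3*e3 - 11*e123


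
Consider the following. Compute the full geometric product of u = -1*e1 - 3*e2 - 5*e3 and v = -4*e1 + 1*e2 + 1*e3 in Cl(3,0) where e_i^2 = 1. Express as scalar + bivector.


In Cl(3,0): e_i^2 = 1, e_ie_j = -e_je_i for i != j.
Scalar part = u . v = (-1)*(-4) + (-3)*1 + (-5)*1
= 4 + (-3) + (-5) = -4
e12 coeff = (-1)*1 - (-3)*(-4) = -1 - 12 = -13
e13 coeff = (-1)*1 - (-5)*(-4) = -1 - 20 = -21
e23 coeff = (-3)*1 - (-5)*1 = -3 - (-5) = 2
uv = -4 - 13*e12 - 21*e13 + 2*e23


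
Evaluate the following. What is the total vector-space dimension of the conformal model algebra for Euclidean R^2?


The conformal model of R^2 uses Cl(3,1): the 2 Euclidean generators plus two extra orthogonal generators e+ (e+^2 = +1) and e- (e-^2 = -1), from which the null vectors e0, einf are built.
Number of generators m = 2 + 2 = 4.
dim Cl(p,q) = 2^m = 2^4 = 16


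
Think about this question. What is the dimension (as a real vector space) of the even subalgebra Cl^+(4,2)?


Even subalgebra dimension = 2^(n-1)
n = 4 + 2 = 6
2^(6 - 1) = 2^5 = 32
Verification: sum of C(6,k) for even k = 1 + 15 + 15 + 1 = 32
Result = 32


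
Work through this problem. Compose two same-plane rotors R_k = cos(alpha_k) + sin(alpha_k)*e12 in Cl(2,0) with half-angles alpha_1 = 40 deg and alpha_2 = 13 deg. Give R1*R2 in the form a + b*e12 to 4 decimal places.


Same-plane rotors commute and their half-angles add:
R1*R2 = cos(a1 + a2) + sin(a1 + a2)*e12.
a1 + a2 = 40 + 13 = 53 deg
cos(53 deg) = 0.6018
sin(53 deg) = 0.7986
R1*R2 = 0.6018 + 0.7986*e12


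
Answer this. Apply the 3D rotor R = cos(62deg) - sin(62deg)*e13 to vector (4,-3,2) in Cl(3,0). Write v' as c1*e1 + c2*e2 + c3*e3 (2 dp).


Rotor R = cos(62deg) - sin(62deg)*e13
Rotation angle theta = 2 * 62 = 124 degrees in the e13 plane (e1 -> e3).
The component perpendicular to the plane (e2) is invariant: v'_2 = v2 = -3.00
cos(124deg) = -0.5592, sin(124deg) = 0.8290
v'_1 = v1*cos(theta) - v3*sin(theta) = 4*(-0.5592) - 2*0.8290 = -3.89
v'_3 = v1*sin(theta) + v3*cos(theta) = 4*0.8290 + 2*(-0.5592) = 2.20
v' = -3.89*e1 - 3.00*e2 + 2.20*e3


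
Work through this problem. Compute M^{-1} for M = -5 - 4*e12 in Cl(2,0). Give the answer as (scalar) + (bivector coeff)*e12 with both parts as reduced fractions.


M = -5 - 4*e12, where e12^2 = -1.
Since M commutes with its reverse ~M = a - b*e12, M * ~M = a^2 - b^2*e12^2 = a^2 + b^2.
So M^{-1} = ~M / (a^2 + b^2) = (a - b*e12)/(a^2 + b^2).
a^2 + b^2 = 25 + 16 = 41
Scalar part = -5/41 = -5/41
Bivector coeff = 4/41 = 4/41
M^{-1} = -5/41 + 4/41*e12


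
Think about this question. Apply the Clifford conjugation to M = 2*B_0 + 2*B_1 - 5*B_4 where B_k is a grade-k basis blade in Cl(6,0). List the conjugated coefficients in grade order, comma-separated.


Clifford conjugate sign for grade k: (-1)^(k(k+1)/2)
Grade 0: (-1)^(0*1/2) = (-1)^0 = 1, coeff 2 -> 2
Grade 1: (-1)^(1*2/2) = (-1)^1 = -1, coeff 2 -> -2
Grade 4: (-1)^(4*5/2) = (-1)^10 = 1, coeff -5 -> -5
Conjugated coefficients: 2, -2, -5


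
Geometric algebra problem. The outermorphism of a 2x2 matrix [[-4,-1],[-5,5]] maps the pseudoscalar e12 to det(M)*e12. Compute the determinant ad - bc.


The outermorphism of a linear map f sends e1^e2 to f(e1)^f(e2).
f(e1) = -4*e1 - 5*e2
f(e2) = -1*e1 + 5*e2
f(e1) ^ f(e2) = (-4*e1 - 5*e2) ^ (-1*e1 + 5*e2)
= (-4)*5*e12 + (-5)*(-1)*e21
= (-20 - 5)*e12
= -25*e12
Coefficient = -25


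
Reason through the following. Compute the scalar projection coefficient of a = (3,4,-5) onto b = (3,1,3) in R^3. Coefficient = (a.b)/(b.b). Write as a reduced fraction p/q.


Projection coefficient = (a . b) / (b . b)
a . b = 3*3 + 4*1 + (-5)*3
= 9 + 4 + (-15) = -2
b . b = 3^2 + 1^2 + 3^2
= 9 + 1 + 9 = 19
Coefficient = -2/19
In lowest terms: -2/19


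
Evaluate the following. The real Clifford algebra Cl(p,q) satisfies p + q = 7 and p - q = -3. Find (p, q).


We need p + q = 7 and p - q = -3.
Adding: 2p = 7 + (-3) = 4, so p = 2.
Then q = 7 - 2 = 5.
(p, q) = (2, 5)


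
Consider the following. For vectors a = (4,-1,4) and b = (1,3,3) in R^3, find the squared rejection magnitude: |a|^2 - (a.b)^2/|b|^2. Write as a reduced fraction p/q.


|a|^2 = 4^2 + (-1)^2 + 4^2 = 33
|b|^2 = 1^2 + 3^2 + 3^2 = 19
a . b = 4*1 + (-1)*3 + 4*3 = 13
(a.b)^2 = 13^2 = 169
|rej|^2 = 33 - 169/19
= (627 - 169)/19
= 458/19
In lowest terms: 458/19


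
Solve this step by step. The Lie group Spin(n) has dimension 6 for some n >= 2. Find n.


dim Spin(n) = dim so(n) = n(n-1)/2.
Solve n(n-1)/2 = 6, i.e. n^2 - n - 12 = 0.
Discriminant = 1 + 8*6 = 49
n = (1 + sqrt(49))/2 = (1 + 7)/2 = 4


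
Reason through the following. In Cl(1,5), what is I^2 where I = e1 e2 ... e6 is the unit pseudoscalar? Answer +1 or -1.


The pseudoscalar I = e1...e_n (product of all n generators) of Cl(p,q) satisfies I^2 = (-1)^(q + n(n-1)/2).
p = 1, q = 5, n = p + q = 6
n(n-1)/2 = 6 * 5 / 2 = 15
Exponent = q + n(n-1)/2 = 5 + 15 = 20
I^2 = (-1)^20 = +1


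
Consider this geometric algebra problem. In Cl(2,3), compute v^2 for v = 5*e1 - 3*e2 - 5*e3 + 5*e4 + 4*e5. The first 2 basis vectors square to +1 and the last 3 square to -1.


v^2 = sum of c_i^2 * e_i^2
Positive signature terms (e_i^2 = +1): 5^2 + (-3)^2 = 34
Negative signature terms (e_j^2 = -1): (-5)^2 + 5^2 + 4^2 = 66
v^2 = 34 - 66 = -32


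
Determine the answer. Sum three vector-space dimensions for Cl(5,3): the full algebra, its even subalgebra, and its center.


n = 5 + 3 = 8
Total dim = 2^8 = 256
Even subalgebra dim = 2^7 = 128
n is even, so center dim = 1
Sum = 256 + 128 + 1 = 385


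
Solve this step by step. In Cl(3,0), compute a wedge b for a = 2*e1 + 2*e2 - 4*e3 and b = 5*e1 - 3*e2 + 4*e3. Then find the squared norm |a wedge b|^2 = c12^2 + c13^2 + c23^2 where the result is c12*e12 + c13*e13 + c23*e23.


a wedge b = (a1*b2 - a2*b1)*e12 + (a1*b3 - a3*b1)*e13 + (a2*b3 - a3*b2)*e23
e12 coeff: 2*(-3) - 2*5 = -6 - 10 = -16
e13 coeff: 2*4 - (-4)*5 = 8 - (-20) = 28
e23 coeff: 2*4 - (-4)*(-3) = 8 - 12 = -4
|a wedge b|^2 = (-16)^2 + 28^2 + (-4)^2
= 256 + 784 + 16
= 1056


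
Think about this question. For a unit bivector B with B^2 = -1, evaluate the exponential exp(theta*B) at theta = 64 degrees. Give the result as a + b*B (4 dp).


For a unit bivector B with B^2 = -1, the exponential series gives
e^(theta*B) = cos(theta) + sin(theta)*B (the GA analogue of Euler's formula).
theta = 64 degrees = 1.117011 rad
cos(64 deg) = 0.4384
sin(64 deg) = 0.8988
exp(theta*B) = 0.4384 + 0.8988*B


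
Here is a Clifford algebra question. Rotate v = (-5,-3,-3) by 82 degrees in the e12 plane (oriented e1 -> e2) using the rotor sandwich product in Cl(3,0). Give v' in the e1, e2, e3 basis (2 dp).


Rotor R = cos(41deg) - sin(41deg)*e12
Rotation angle theta = 2 * 41 = 82 degrees in the e12 plane (e1 -> e2).
The component perpendicular to the plane (e3) is invariant: v'_3 = v3 = -3.00
cos(82deg) = 0.1392, sin(82deg) = 0.9903
v'_1 = v1*cos(theta) - v2*sin(theta) = -5*0.1392 - (-3)*0.9903 = 2.27
v'_2 = v1*sin(theta) + v2*cos(theta) = -5*0.9903 + (-3)*0.1392 = -5.37
v' = 2.27*e1 - 5.37*e2 - 3.00*e3


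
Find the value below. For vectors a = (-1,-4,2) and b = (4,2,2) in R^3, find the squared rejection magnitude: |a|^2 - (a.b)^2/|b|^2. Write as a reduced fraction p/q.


|a|^2 = (-1)^2 + (-4)^2 + 2^2 = 21
|b|^2 = 4^2 + 2^2 + 2^2 = 24
a . b = (-1)*4 + (-4)*2 + 2*2 = -8
(a.b)^2 = (-8)^2 = 64
|rej|^2 = 21 - 64/24
= (504 - 64)/24
= 440/24
In lowest terms: 55/3


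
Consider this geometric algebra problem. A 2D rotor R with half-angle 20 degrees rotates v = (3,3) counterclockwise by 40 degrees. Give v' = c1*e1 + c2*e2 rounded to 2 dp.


Rotor R = cos(20deg) - sin(20deg)*e12
Rotation angle theta = 2 * 20 = 40 degrees
v' = R*v*~R rotates v by theta.
cos(40deg) = 0.7660, sin(40deg) = 0.6428
v'_1 = 3*cos(40deg) - 3*sin(40deg)
= 3*0.7660 - 3*0.6428
= 0.37
v'_2 = 3*sin(40deg) + 3*cos(40deg)
= 3*0.6428 + 3*0.7660
= 4.23
v' = 0.37*e1 + 4.23*e2


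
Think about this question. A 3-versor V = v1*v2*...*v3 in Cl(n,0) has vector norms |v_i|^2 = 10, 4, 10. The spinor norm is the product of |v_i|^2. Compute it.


Spinor norm N(V) = |v1|^2 * |v2|^2 * ... * |v3|^2
= 10 * 4 * 10
Running product: 10, 40, 400
N(V) = 400


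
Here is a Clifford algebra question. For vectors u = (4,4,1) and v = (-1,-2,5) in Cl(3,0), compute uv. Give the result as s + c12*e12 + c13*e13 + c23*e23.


In Cl(3,0): e_i^2 = 1, e_ie_j = -e_je_i for i != j.
Scalar part = u . v = 4*(-1) + 4*(-2) + 1*5
= -4 + (-8) + 5 = -7
e12 coeff = 4*(-2) - 4*(-1) = -8 - (-4) = -4
e13 coeff = 4*5 - 1*(-1) = 20 - (-1) = 21
e23 coeff = 4*5 - 1*(-2) = 20 - (-2) = 22
uv = -7 - 4*e12 + 21*e13 + 22*e23


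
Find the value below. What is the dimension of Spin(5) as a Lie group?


Spin(n) double-covers SO(n); both have Lie algebra so(n) of dimension n(n-1)/2.
n = 5
n(n-1) = 5 * 4 = 20
dim Spin(5) = 20/2 = 10


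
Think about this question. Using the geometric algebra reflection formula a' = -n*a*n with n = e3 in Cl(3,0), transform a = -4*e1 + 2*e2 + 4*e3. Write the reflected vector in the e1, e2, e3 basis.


Reflection formula: a' = -n*a*n, with n = e3 (unit vector, n^2 = 1).
For reflection through hyperplane perp to e3:
The component along e3 flips sign, others stay.
a = (-4, 2, 4)
a' = (-4, 2, -4)
a' = -4*e1 + 2*e2 - 4*e3


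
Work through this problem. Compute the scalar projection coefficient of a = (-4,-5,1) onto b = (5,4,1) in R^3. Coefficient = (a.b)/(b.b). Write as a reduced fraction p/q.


Projection coefficient = (a . b) / (b . b)
a . b = (-4)*5 + (-5)*4 + 1*1
= -20 + (-20) + 1 = -39
b . b = 5^2 + 4^2 + 1^2
= 25 + 16 + 1 = 42
Coefficient = -39/42
In lowest terms: -13/14


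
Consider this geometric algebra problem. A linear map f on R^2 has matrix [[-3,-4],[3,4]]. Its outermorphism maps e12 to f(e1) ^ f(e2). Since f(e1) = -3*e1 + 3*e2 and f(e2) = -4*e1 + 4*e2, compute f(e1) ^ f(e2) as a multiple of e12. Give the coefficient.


The outermorphism of a linear map f sends e1^e2 to f(e1)^f(e2).
f(e1) = -3*e1 + 3*e2
f(e2) = -4*e1 + 4*e2
f(e1) ^ f(e2) = (-3*e1 + 3*e2) ^ (-4*e1 + 4*e2)
= (-3)*4*e12 + 3*(-4)*e21
= (-12 - (-12))*e12
= 0*e12
Coefficient = 0


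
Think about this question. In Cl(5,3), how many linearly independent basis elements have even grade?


Even subalgebra dimension = 2^(n-1)
n = 5 + 3 = 8
2^(8 - 1) = 2^7 = 128
Verification: sum of C(8,k) for even k = 1 + 28 + 70 + 28 + 1 = 128
Result = 128


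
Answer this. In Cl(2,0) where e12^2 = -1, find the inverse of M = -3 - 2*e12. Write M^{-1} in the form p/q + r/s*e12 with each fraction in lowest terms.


M = -3 - 2*e12, where e12^2 = -1.
Since M commutes with its reverse ~M = a - b*e12, M * ~M = a^2 - b^2*e12^2 = a^2 + b^2.
So M^{-1} = ~M / (a^2 + b^2) = (a - b*e12)/(a^2 + b^2).
a^2 + b^2 = 9 + 4 = 13
Scalar part = -3/13 = -3/13
Bivector coeff = 2/13 = 2/13
M^{-1} = -3/13 + 2/13*e12


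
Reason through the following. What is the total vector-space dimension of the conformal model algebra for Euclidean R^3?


The conformal model of R^3 uses Cl(4,1): the 3 Euclidean generators plus two extra orthogonal generators e+ (e+^2 = +1) and e- (e-^2 = -1), from which the null vectors e0, einf are built.
Number of generators m = 3 + 2 = 5.
dim Cl(p,q) = 2^m = 2^5 = 32
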